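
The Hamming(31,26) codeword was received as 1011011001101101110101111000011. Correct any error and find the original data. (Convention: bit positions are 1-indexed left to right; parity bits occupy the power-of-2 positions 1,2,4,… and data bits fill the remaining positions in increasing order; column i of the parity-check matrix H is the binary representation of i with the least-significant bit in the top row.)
Syndrome s = H · r^T (mod 2), r = 1011011001101101110101111000011:
  s[0] = (1010101010101010101010101010101)·(1011011001101101110101111000011) mod 2 = 1+0+1+0+0+0+1+0+0+0+1+0+1+0+0+0+1+0+0+0+0+0+1+0+1+0+0+0+0+0+1 mod 2 = 1
  s[1] = (0110011001100110011001100110011)·(1011011001101101110101111000011) mod 2 = 0+0+1+0+0+1+1+0+0+1+1+0+0+1+0+0+0+1+0+0+0+1+1+0+0+0+0+0+0+1+1 mod 2 = 1
  s[2] = (0001111000011110000111100001111)·(1011011001101101110101111000011) mod 2 = 0+0+0+1+0+1+1+0+0+0+0+0+1+1+0+0+0+0+0+1+0+1+1+0+0+0+0+0+0+1+1 mod 2 = 0
  s[3] = (0000000111111110000000011111111)·(1011011001101101110101111000011) mod 2 = 0+0+0+0+0+0+0+0+0+1+1+0+1+1+0+0+0+0+0+0+0+0+0+1+1+0+0+0+0+1+1 mod 2 = 0
  s[4] = (0000000000000001111111111111111)·(1011011001101101110101111000011) mod 2 = 0+0+0+0+0+0+0+0+0+0+0+0+0+0+0+1+1+1+0+1+0+1+1+1+1+0+0+0+0+1+1 mod 2 = 0
Syndrome = 11000
Column 3 of H equals this syndrome → error at bit 3 (1-indexed).
Flip bit 3: 1011011001101101110101111000011 → 1001011001101101110101111000011
Extract data bits at positions {3,5,6,7,9,10,11,12,13,14,15,17,18,19,20,21,22,23,24,25,26,27,28,29,30,31}: 00110110110110101111000011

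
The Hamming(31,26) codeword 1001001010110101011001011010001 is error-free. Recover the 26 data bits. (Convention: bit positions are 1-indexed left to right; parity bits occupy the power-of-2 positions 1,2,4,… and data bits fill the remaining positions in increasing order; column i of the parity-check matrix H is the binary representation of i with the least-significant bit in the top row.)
Parity bits occupy power-of-2 positions; data bits are at positions {3,5,6,7,9,10,11,12,13,14,15,17,18,19,20,21,22,23,24,25,26,27,28,29,30,31} (1-indexed).
Extract: c[3]=0 c[5]=0 c[6]=0 c[7]=1 c[9]=1 c[10]=0 c[11]=1 c[12]=1 c[13]=0 c[14]=1 c[15]=0 c[17]=0 c[18]=1 c[19]=1 c[20]=0 c[21]=0 c[22]=1 c[23]=0 c[24]=1 c[25]=1 c[26]=0 c[27]=1 c[28]=0 c[29]=0 c[30]=0 c[31]=1
Data = 00011011010011001011010001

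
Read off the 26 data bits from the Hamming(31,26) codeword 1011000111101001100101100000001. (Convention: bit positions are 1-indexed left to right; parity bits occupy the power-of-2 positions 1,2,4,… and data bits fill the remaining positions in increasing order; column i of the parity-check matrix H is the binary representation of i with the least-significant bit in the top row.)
Parity bits occupy power-of-2 positions; data bits are at positions {3,5,6,7,9,10,11,12,13,14,15,17,18,19,20,21,22,23,24,25,26,27,28,29,30,31} (1-indexed).
Extract: c[3]=1 c[5]=0 c[6]=0 c[7]=0 c[9]=1 c[10]=1 c[11]=1 c[12]=0 c[13]=1 c[14]=0 c[15]=0 c[17]=1 c[18]=0 c[19]=0 c[20]=1 c[21]=0 c[22]=1 c[23]=1 c[24]=0 c[25]=0 c[26]=0 c[27]=0 c[28]=0 c[29]=0 c[30]=0 c[31]=1
Data = 10001110100100101100000001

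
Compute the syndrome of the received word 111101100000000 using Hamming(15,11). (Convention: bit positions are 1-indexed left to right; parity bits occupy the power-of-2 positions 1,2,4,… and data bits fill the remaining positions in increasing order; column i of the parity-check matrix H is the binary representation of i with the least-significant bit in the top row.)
Syndrome s = H · r^T (mod 2), r = 111101100000000:
  s[0] = (101010101010101)·(111101100000000) mod 2 = 1+0+1+0+0+0+1+0+0+0+0+0+0+0+0 mod 2 = 1
  s[1] = (011001100110011)·(111101100000000) mod 2 = 0+1+1+0+0+1+1+0+0+0+0+0+0+0+0 mod 2 = 0
  s[2] = (000111100001111)·(111101100000000) mod 2 = 0+0+0+1+0+1+1+0+0+0+0+0+0+0+0 mod 2 = 1
  s[3] = (000000011111111)·(111101100000000) mod 2 = 0+0+0+0+0+0+0+0+0+0+0+0+0+0+0 mod 2 = 0
Syndrome = 1010
Non-zero syndrome: error at position 5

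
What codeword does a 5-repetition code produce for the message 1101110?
Repeat each bit 5× and concatenate:
1→11111  1→11111  0→00000  1→11111  1→11111  1→11111  0→00000
Codeword = 11111111110000011111111111111100000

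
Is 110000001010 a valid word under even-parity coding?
Sum of all bits: 1+1+0+0+0+0+0+0+1+0+1+0 = 4; 4 mod 2 = 0. Result is 0 → valid parity.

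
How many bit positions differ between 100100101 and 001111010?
XOR = 101011111, count of 1s = 7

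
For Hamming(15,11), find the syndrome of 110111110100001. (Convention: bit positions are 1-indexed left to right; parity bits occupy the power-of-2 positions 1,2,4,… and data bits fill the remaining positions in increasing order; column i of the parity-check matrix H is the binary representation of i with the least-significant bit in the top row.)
Syndrome s = H · r^T (mod 2), r = 110111110100001:
  s[0] = (101010101010101)·(110111110100001) mod 2 = 1+0+0+0+1+0+1+0+0+0+0+0+0+0+1 mod 2 = 0
  s[1] = (011001100110011)·(110111110100001) mod 2 = 0+1+0+0+0+1+1+0+0+1+0+0+0+0+1 mod 2 = 1
  s[2] = (000111100001111)·(110111110100001) mod 2 = 0+0+0+1+1+1+1+0+0+0+0+0+0+0+1 mod 2 = 1
  s[3] = (000000011111111)·(110111110100001) mod 2 = 0+0+0+0+0+0+0+1+0+1+0+0+0+0+1 mod 2 = 1
Syndrome = 0111
Non-zero syndrome: error at position 14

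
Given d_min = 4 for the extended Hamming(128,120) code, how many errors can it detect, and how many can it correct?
Detection only: up to d_min − 1 = 3 errors.
Correction: up to ⌊(d_min − 1)/2⌋ = ⌊3/2⌋ = 1 errors.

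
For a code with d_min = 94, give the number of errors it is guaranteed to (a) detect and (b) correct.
(a) Detection requires d_min ≥ e+1, so e ≤ d_min − 1 = 93.
(b) Correction requires d_min ≥ 2t+1, so t ≤ ⌊(d_min − 1)/2⌋ = ⌊93/2⌋ = 46.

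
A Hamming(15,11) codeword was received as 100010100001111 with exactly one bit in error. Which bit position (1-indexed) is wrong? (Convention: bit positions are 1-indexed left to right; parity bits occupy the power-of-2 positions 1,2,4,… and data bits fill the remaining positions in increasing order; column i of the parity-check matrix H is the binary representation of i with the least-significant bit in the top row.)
Syndrome s = H · r^T (mod 2), r = 100010100001111:
  s[0] = (101010101010101)·(100010100001111) mod 2 = 1+0+0+0+1+0+1+0+0+0+0+0+1+0+1 mod 2 = 1
  s[1] = (011001100110011)·(100010100001111) mod 2 = 0+0+0+0+0+0+1+0+0+0+0+0+0+1+1 mod 2 = 1
  s[2] = (000111100001111)·(100010100001111) mod 2 = 0+0+0+0+1+0+1+0+0+0+0+1+1+1+1 mod 2 = 0
  s[3] = (000000011111111)·(100010100001111) mod 2 = 0+0+0+0+0+0+0+0+0+0+0+1+1+1+1 mod 2 = 0
Syndrome = 1100
Column i of H is the binary representation of i, so the syndrome is the binary index of the flipped bit.
Read s = 1100 with s[0] as LSB: 1·2^0 + 1·2^1 + 0·2^2 + 0·2^3 = 3.
Error is at bit position 3.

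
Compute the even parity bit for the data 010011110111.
Sum of data bits: 0+1+0+0+1+1+1+1+0+1+1+1 = 8.
8 mod 2 = 0, so parity bit = 0.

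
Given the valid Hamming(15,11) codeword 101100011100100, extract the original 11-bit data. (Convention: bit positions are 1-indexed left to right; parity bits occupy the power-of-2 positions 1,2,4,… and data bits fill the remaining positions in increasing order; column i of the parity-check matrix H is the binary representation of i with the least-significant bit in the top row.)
Parity bits occupy power-of-2 positions; data bits are at positions {3,5,6,7,9,10,11,12,13,14,15} (1-indexed).
Extract: c[3]=1 c[5]=0 c[6]=0 c[7]=0 c[9]=1 c[10]=1 c[11]=0 c[12]=0 c[13]=1 c[14]=0 c[15]=0
Data = 10001100100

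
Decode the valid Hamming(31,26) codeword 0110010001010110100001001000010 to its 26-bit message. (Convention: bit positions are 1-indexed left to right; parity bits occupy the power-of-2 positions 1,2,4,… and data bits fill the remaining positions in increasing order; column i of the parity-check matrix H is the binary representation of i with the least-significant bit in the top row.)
Parity bits occupy power-of-2 positions; data bits are at positions {3,5,6,7,9,10,11,12,13,14,15,17,18,19,20,21,22,23,24,25,26,27,28,29,30,31} (1-indexed).
Extract: c[3]=1 c[5]=0 c[6]=1 c[7]=0 c[9]=0 c[10]=1 c[11]=0 c[12]=1 c[13]=0 c[14]=1 c[15]=1 c[17]=1 c[18]=0 c[19]=0 c[20]=0 c[21]=0 c[22]=1 c[23]=0 c[24]=0 c[25]=1 c[26]=0 c[27]=0 c[28]=0 c[29]=0 c[30]=1 c[31]=0
Data = 10100101011100001001000010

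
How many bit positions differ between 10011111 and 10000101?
XOR = 00011010, count of 1s = 3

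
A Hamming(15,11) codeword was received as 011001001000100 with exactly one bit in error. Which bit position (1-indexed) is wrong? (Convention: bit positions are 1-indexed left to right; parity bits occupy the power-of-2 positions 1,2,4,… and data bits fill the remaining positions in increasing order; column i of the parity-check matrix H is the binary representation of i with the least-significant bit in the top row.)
Syndrome s = H · r^T (mod 2), r = 011001001000100:
  s[0] = (101010101010101)·(011001001000100) mod 2 = 0+0+1+0+0+0+0+0+1+0+0+0+1+0+0 mod 2 = 1
  s[1] = (011001100110011)·(011001001000100) mod 2 = 0+1+1+0+0+1+0+0+0+0+0+0+0+0+0 mod 2 = 1
  s[2] = (000111100001111)·(011001001000100) mod 2 = 0+0+0+0+0+1+0+0+0+0+0+0+1+0+0 mod 2 = 0
  s[3] = (000000011111111)·(011001001000100) mod 2 = 0+0+0+0+0+0+0+0+1+0+0+0+1+0+0 mod 2 = 0
Syndrome = 1100
Column i of H is the binary representation of i, so the syndrome is the binary index of the flipped bit.
Read s = 1100 with s[0] as LSB: 1·2^0 + 1·2^1 + 0·2^2 + 0·2^3 = 3.
Error is at bit position 3.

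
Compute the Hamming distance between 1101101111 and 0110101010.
XOR = 1011000101, count of 1s = 5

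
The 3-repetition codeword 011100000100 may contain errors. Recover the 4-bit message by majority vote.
Split into 3-bit blocks and majority-vote each:
  block 1 = 011: 2 ones, 1 zeros → 1
  block 2 = 100: 1 ones, 2 zeros → 0
  block 3 = 000: 0 ones, 3 zeros → 0
  block 4 = 100: 1 ones, 2 zeros → 0
Decoded = 1000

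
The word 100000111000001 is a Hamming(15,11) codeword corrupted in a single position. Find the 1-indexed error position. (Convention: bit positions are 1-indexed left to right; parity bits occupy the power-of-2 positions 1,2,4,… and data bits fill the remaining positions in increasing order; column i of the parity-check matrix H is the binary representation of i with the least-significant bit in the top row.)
Syndrome s = H · r^T (mod 2), r = 100000111000001:
  s[0] = (101010101010101)·(100000111000001) mod 2 = 1+0+0+0+0+0+1+0+1+0+0+0+0+0+1 mod 2 = 0
  s[1] = (011001100110011)·(100000111000001) mod 2 = 0+0+0+0+0+0+1+0+0+0+0+0+0+0+1 mod 2 = 0
  s[2] = (000111100001111)·(100000111000001) mod 2 = 0+0+0+0+0+0+1+0+0+0+0+0+0+0+1 mod 2 = 0
  s[3] = (000000011111111)·(100000111000001) mod 2 = 0+0+0+0+0+0+0+1+1+0+0+0+0+0+1 mod 2 = 1
Syndrome = 0001
Column i of H is the binary representation of i, so the syndrome is the binary index of the flipped bit.
Read s = 0001 with s[0] as LSB: 0·2^0 + 0·2^1 + 0·2^2 + 1·2^3 = 8.
Error is at bit position 8.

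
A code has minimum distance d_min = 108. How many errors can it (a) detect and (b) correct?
(a) Detection requires d_min ≥ e+1, so e ≤ d_min − 1 = 107.
(b) Correction requires d_min ≥ 2t+1, so t ≤ ⌊(d_min − 1)/2⌋ = ⌊107/2⌋ = 53.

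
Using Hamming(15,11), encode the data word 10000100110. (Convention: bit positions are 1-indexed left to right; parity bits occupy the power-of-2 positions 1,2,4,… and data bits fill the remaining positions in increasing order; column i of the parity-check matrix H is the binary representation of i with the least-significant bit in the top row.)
Codeword c = d · G (mod 2), d = 10000100110:
  c[0] = d·G[:,0] = (10000100110)·(11011010101) mod 2 = 1+0+0+0+0+0+0+0+1+0+0 mod 2 = 0
  c[1] = d·G[:,1] = (10000100110)·(10110110011) mod 2 = 1+0+0+0+0+1+0+0+0+1+0 mod 2 = 1
  c[2] = d·G[:,2] = (10000100110)·(10000000000) mod 2 = 1+0+0+0+0+0+0+0+0+0+0 mod 2 = 1
  c[3] = d·G[:,3] = (10000100110)·(01110001111) mod 2 = 0+0+0+0+0+0+0+0+1+1+0 mod 2 = 0
  c[4] = d·G[:,4] = (10000100110)·(01000000000) mod 2 = 0+0+0+0+0+0+0+0+0+0+0 mod 2 = 0
  c[5] = d·G[:,5] = (10000100110)·(00100000000) mod 2 = 0+0+0+0+0+0+0+0+0+0+0 mod 2 = 0
  c[6] = d·G[:,6] = (10000100110)·(00010000000) mod 2 = 0+0+0+0+0+0+0+0+0+0+0 mod 2 = 0
  c[7] = d·G[:,7] = (10000100110)·(00001111111) mod 2 = 0+0+0+0+0+1+0+0+1+1+0 mod 2 = 1
  c[8] = d·G[:,8] = (10000100110)·(00001000000) mod 2 = 0+0+0+0+0+0+0+0+0+0+0 mod 2 = 0
  c[9] = d·G[:,9] = (10000100110)·(00000100000) mod 2 = 0+0+0+0+0+1+0+0+0+0+0 mod 2 = 1
  c[10] = d·G[:,10] = (10000100110)·(00000010000) mod 2 = 0+0+0+0+0+0+0+0+0+0+0 mod 2 = 0
  c[11] = d·G[:,11] = (10000100110)·(00000001000) mod 2 = 0+0+0+0+0+0+0+0+0+0+0 mod 2 = 0
  c[12] = d·G[:,12] = (10000100110)·(00000000100) mod 2 = 0+0+0+0+0+0+0+0+1+0+0 mod 2 = 1
  c[13] = d·G[:,13] = (10000100110)·(00000000010) mod 2 = 0+0+0+0+0+0+0+0+0+1+0 mod 2 = 1
  c[14] = d·G[:,14] = (10000100110)·(00000000001) mod 2 = 0+0+0+0+0+0+0+0+0+0+0 mod 2 = 0
Codeword = 011000010100110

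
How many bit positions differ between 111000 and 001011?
XOR = 110011, count of 1s = 4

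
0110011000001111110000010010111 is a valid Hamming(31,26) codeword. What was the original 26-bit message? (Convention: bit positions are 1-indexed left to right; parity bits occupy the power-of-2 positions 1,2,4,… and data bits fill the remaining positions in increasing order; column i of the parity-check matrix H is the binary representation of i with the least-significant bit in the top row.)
Parity bits occupy power-of-2 positions; data bits are at positions {3,5,6,7,9,10,11,12,13,14,15,17,18,19,20,21,22,23,24,25,26,27,28,29,30,31} (1-indexed).
Extract: c[3]=1 c[5]=0 c[6]=1 c[7]=1 c[9]=0 c[10]=0 c[11]=0 c[12]=0 c[13]=1 c[14]=1 c[15]=1 c[17]=1 c[18]=1 c[19]=0 c[20]=0 c[21]=0 c[22]=0 c[23]=0 c[24]=1 c[25]=0 c[26]=0 c[27]=1 c[28]=0 c[29]=1 c[30]=1 c[31]=1
Data = 10110000111110000010010111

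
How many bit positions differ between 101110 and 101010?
XOR = 000100, count of 1s = 1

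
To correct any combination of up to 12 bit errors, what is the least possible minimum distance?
Correcting t errors requires d_min ≥ 2t + 1 = 2·12 + 1 = 25.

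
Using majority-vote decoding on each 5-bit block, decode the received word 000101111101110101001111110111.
Split into 5-bit blocks and majority-vote each:
  block 1 = 00010: 1 ones, 4 zeros → 0
  block 2 = 11111: 5 ones, 0 zeros → 1
  block 3 = 01110: 3 ones, 2 zeros → 1
  block 4 = 10100: 2 ones, 3 zeros → 0
  block 5 = 11111: 5 ones, 0 zeros → 1
  block 6 = 10111: 4 ones, 1 zeros → 1
Decoded = 011011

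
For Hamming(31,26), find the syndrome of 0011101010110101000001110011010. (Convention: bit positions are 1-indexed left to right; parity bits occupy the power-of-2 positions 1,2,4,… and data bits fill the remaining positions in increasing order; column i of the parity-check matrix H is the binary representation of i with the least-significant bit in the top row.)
Syndrome s = H · r^T (mod 2), r = 0011101010110101000001110011010:
  s[0] = (1010101010101010101010101010101)·(0011101010110101000001110011010) mod 2 = 0+0+1+0+1+0+1+0+1+0+1+0+0+0+0+0+0+0+0+0+0+0+1+0+0+0+1+0+0+0+0 mod 2 = 1
  s[1] = (0110011001100110011001100110011)·(0011101010110101000001110011010) mod 2 = 0+0+1+0+0+0+1+0+0+0+1+0+0+1+0+0+0+0+0+0+0+1+1+0+0+0+1+0+0+1+0 mod 2 = 0
  s[2] = (0001111000011110000111100001111)·(0011101010110101000001110011010) mod 2 = 0+0+0+1+1+0+1+0+0+0+0+1+0+1+0+0+0+0+0+0+0+1+1+0+0+0+0+1+0+1+0 mod 2 = 1
  s[3] = (0000000111111110000000011111111)·(0011101010110101000001110011010) mod 2 = 0+0+0+0+0+0+0+0+1+0+1+1+0+1+0+0+0+0+0+0+0+0+0+1+0+0+1+1+0+1+0 mod 2 = 0
  s[4] = (0000000000000001111111111111111)·(0011101010110101000001110011010) mod 2 = 0+0+0+0+0+0+0+0+0+0+0+0+0+0+0+1+0+0+0+0+0+1+1+1+0+0+1+1+0+1+0 mod 2 = 1
Syndrome = 10101
Non-zero syndrome: error at position 21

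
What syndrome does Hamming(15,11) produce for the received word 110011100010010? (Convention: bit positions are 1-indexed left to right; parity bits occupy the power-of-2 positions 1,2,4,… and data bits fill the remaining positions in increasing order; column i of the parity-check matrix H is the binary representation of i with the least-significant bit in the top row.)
Syndrome s = H · r^T (mod 2), r = 110011100010010:
  s[0] = (101010101010101)·(110011100010010) mod 2 = 1+0+0+0+1+0+1+0+0+0+1+0+0+0+0 mod 2 = 0
  s[1] = (011001100110011)·(110011100010010) mod 2 = 0+1+0+0+0+1+1+0+0+0+1+0+0+1+0 mod 2 = 1
  s[2] = (000111100001111)·(110011100010010) mod 2 = 0+0+0+0+1+1+1+0+0+0+0+0+0+1+0 mod 2 = 0
  s[3] = (000000011111111)·(110011100010010) mod 2 = 0+0+0+0+0+0+0+0+0+0+1+0+0+1+0 mod 2 = 0
Syndrome = 0100
Non-zero syndrome: error at position 2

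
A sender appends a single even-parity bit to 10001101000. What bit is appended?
Sum of data bits: 1+0+0+0+1+1+0+1+0+0+0 = 4.
4 mod 2 = 0, so parity bit = 0.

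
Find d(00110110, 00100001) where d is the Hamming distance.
XOR = 00010111, count of 1s = 4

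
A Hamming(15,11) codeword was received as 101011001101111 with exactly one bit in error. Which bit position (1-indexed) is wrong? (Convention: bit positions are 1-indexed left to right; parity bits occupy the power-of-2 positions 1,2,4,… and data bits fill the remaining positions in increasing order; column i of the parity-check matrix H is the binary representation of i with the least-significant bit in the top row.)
Syndrome s = H · r^T (mod 2), r = 101011001101111:
  s[0] = (101010101010101)·(101011001101111) mod 2 = 1+0+1+0+1+0+0+0+1+0+0+0+1+0+1 mod 2 = 0
  s[1] = (011001100110011)·(101011001101111) mod 2 = 0+0+1+0+0+1+0+0+0+1+0+0+0+1+1 mod 2 = 1
  s[2] = (000111100001111)·(101011001101111) mod 2 = 0+0+0+0+1+1+0+0+0+0+0+1+1+1+1 mod 2 = 0
  s[3] = (000000011111111)·(101011001101111) mod 2 = 0+0+0+0+0+0+0+0+1+1+0+1+1+1+1 mod 2 = 0
Syndrome = 0100
Column i of H is the binary representation of i, so the syndrome is the binary index of the flipped bit.
Read s = 0100 with s[0] as LSB: 0·2^0 + 1·2^1 + 0·2^2 + 0·2^3 = 2.
Error is at bit position 2.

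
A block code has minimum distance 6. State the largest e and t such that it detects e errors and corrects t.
(a) Detection requires d_min ≥ e+1, so e ≤ d_min − 1 = 5.
(b) Correction requires d_min ≥ 2t+1, so t ≤ ⌊(d_min − 1)/2⌋ = ⌊5/2⌋ = 2.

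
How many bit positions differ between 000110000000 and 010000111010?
XOR = 010110111010, count of 1s = 7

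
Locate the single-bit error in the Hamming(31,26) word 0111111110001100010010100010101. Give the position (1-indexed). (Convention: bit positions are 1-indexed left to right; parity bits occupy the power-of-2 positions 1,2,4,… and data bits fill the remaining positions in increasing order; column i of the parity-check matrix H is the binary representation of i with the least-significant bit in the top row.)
Syndrome s = H · r^T (mod 2), r = 0111111110001100010010100010101:
  s[0] = (1010101010101010101010101010101)·(0111111110001100010010100010101) mod 2 = 0+0+1+0+1+0+1+0+1+0+0+0+1+0+0+0+0+0+0+0+1+0+1+0+0+0+1+0+1+0+1 mod 2 = 0
  s[1] = (0110011001100110011001100110011)·(0111111110001100010010100010101) mod 2 = 0+1+1+0+0+1+1+0+0+0+0+0+0+1+0+0+0+1+0+0+0+0+1+0+0+0+1+0+0+0+1 mod 2 = 1
  s[2] = (0001111000011110000111100001111)·(0111111110001100010010100010101) mod 2 = 0+0+0+1+1+1+1+0+0+0+0+0+1+1+0+0+0+0+0+0+1+0+1+0+0+0+0+0+1+0+1 mod 2 = 0
  s[3] = (0000000111111110000000011111111)·(0111111110001100010010100010101) mod 2 = 0+0+0+0+0+0+0+1+1+0+0+0+1+1+0+0+0+0+0+0+0+0+0+0+0+0+1+0+1+0+1 mod 2 = 1
  s[4] = (0000000000000001111111111111111)·(0111111110001100010010100010101) mod 2 = 0+0+0+0+0+0+0+0+0+0+0+0+0+0+0+0+0+1+0+0+1+0+1+0+0+0+1+0+1+0+1 mod 2 = 0
Syndrome = 01010
Column i of H is the binary representation of i, so the syndrome is the binary index of the flipped bit.
Read s = 01010 with s[0] as LSB: 0·2^0 + 1·2^1 + 0·2^2 + 1·2^3 + 0·2^4 = 10.
Error is at bit position 10.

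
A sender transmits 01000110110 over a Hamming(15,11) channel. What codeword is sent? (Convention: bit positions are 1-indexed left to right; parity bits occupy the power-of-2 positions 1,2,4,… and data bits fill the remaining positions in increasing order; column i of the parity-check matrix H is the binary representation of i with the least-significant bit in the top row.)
Codeword c = d · G (mod 2), d = 01000110110:
  c[0] = d·G[:,0] = (01000110110)·(11011010101) mod 2 = 0+1+0+0+0+0+1+0+1+0+0 mod 2 = 1
  c[1] = d·G[:,1] = (01000110110)·(10110110011) mod 2 = 0+0+0+0+0+1+1+0+0+1+0 mod 2 = 1
  c[2] = d·G[:,2] = (01000110110)·(10000000000) mod 2 = 0+0+0+0+0+0+0+0+0+0+0 mod 2 = 0
  c[3] = d·G[:,3] = (01000110110)·(01110001111) mod 2 = 0+1+0+0+0+0+0+0+1+1+0 mod 2 = 1
  c[4] = d·G[:,4] = (01000110110)·(01000000000) mod 2 = 0+1+0+0+0+0+0+0+0+0+0 mod 2 = 1
  c[5] = d·G[:,5] = (01000110110)·(00100000000) mod 2 = 0+0+0+0+0+0+0+0+0+0+0 mod 2 = 0
  c[6] = d·G[:,6] = (01000110110)·(00010000000) mod 2 = 0+0+0+0+0+0+0+0+0+0+0 mod 2 = 0
  c[7] = d·G[:,7] = (01000110110)·(00001111111) mod 2 = 0+0+0+0+0+1+1+0+1+1+0 mod 2 = 0
  c[8] = d·G[:,8] = (01000110110)·(00001000000) mod 2 = 0+0+0+0+0+0+0+0+0+0+0 mod 2 = 0
  c[9] = d·G[:,9] = (01000110110)·(00000100000) mod 2 = 0+0+0+0+0+1+0+0+0+0+0 mod 2 = 1
  c[10] = d·G[:,10] = (01000110110)·(00000010000) mod 2 = 0+0+0+0+0+0+1+0+0+0+0 mod 2 = 1
  c[11] = d·G[:,11] = (01000110110)·(00000001000) mod 2 = 0+0+0+0+0+0+0+0+0+0+0 mod 2 = 0
  c[12] = d·G[:,12] = (01000110110)·(00000000100) mod 2 = 0+0+0+0+0+0+0+0+1+0+0 mod 2 = 1
  c[13] = d·G[:,13] = (01000110110)·(00000000010) mod 2 = 0+0+0+0+0+0+0+0+0+1+0 mod 2 = 1
  c[14] = d·G[:,14] = (01000110110)·(00000000001) mod 2 = 0+0+0+0+0+0+0+0+0+0+0 mod 2 = 0
Codeword = 110110000110110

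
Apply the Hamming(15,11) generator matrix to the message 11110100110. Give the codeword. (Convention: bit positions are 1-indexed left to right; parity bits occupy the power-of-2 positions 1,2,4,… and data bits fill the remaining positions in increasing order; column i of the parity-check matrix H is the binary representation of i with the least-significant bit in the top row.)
Codeword c = d · G (mod 2), d = 11110100110:
  c[0] = d·G[:,0] = (11110100110)·(11011010101) mod 2 = 1+1+0+1+0+0+0+0+1+0+0 mod 2 = 0
  c[1] = d·G[:,1] = (11110100110)·(10110110011) mod 2 = 1+0+1+1+0+1+0+0+0+1+0 mod 2 = 1
  c[2] = d·G[:,2] = (11110100110)·(10000000000) mod 2 = 1+0+0+0+0+0+0+0+0+0+0 mod 2 = 1
  c[3] = d·G[:,3] = (11110100110)·(01110001111) mod 2 = 0+1+1+1+0+0+0+0+1+1+0 mod 2 = 1
  c[4] = d·G[:,4] = (11110100110)·(01000000000) mod 2 = 0+1+0+0+0+0+0+0+0+0+0 mod 2 = 1
  c[5] = d·G[:,5] = (11110100110)·(00100000000) mod 2 = 0+0+1+0+0+0+0+0+0+0+0 mod 2 = 1
  c[6] = d·G[:,6] = (11110100110)·(00010000000) mod 2 = 0+0+0+1+0+0+0+0+0+0+0 mod 2 = 1
  c[7] = d·G[:,7] = (11110100110)·(00001111111) mod 2 = 0+0+0+0+0+1+0+0+1+1+0 mod 2 = 1
  c[8] = d·G[:,8] = (11110100110)·(00001000000) mod 2 = 0+0+0+0+0+0+0+0+0+0+0 mod 2 = 0
  c[9] = d·G[:,9] = (11110100110)·(00000100000) mod 2 = 0+0+0+0+0+1+0+0+0+0+0 mod 2 = 1
  c[10] = d·G[:,10] = (11110100110)·(00000010000) mod 2 = 0+0+0+0+0+0+0+0+0+0+0 mod 2 = 0
  c[11] = d·G[:,11] = (11110100110)·(00000001000) mod 2 = 0+0+0+0+0+0+0+0+0+0+0 mod 2 = 0
  c[12] = d·G[:,12] = (11110100110)·(00000000100) mod 2 = 0+0+0+0+0+0+0+0+1+0+0 mod 2 = 1
  c[13] = d·G[:,13] = (11110100110)·(00000000010) mod 2 = 0+0+0+0+0+0+0+0+0+1+0 mod 2 = 1
  c[14] = d·G[:,14] = (11110100110)·(00000000001) mod 2 = 0+0+0+0+0+0+0+0+0+0+0 mod 2 = 0
Codeword = 011111110100110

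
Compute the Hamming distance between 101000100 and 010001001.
XOR = 111001101, count of 1s = 6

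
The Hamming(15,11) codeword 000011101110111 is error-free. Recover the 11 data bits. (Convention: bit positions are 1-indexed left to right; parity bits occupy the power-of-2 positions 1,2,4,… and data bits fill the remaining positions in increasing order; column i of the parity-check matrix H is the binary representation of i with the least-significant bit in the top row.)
Parity bits occupy power-of-2 positions; data bits are at positions {3,5,6,7,9,10,11,12,13,14,15} (1-indexed).
Extract: c[3]=0 c[5]=1 c[6]=1 c[7]=1 c[9]=1 c[10]=1 c[11]=1 c[12]=0 c[13]=1 c[14]=1 c[15]=1
Data = 01111110111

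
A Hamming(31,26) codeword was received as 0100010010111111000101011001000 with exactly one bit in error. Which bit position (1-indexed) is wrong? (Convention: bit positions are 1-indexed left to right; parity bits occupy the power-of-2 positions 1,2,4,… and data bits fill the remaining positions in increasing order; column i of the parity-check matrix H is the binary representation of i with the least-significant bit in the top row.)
Syndrome s = H · r^T (mod 2), r = 0100010010111111000101011001000:
  s[0] = (1010101010101010101010101010101)·(0100010010111111000101011001000) mod 2 = 0+0+0+0+0+0+0+0+1+0+1+0+1+0+1+0+0+0+0+0+0+0+0+0+1+0+0+0+0+0+0 mod 2 = 1
  s[1] = (0110011001100110011001100110011)·(0100010010111111000101011001000) mod 2 = 0+1+0+0+0+1+0+0+0+0+1+0+0+1+1+0+0+0+0+0+0+1+0+0+0+0+0+0+0+0+0 mod 2 = 0
  s[2] = (0001111000011110000111100001111)·(0100010010111111000101011001000) mod 2 = 0+0+0+0+0+1+0+0+0+0+0+1+1+1+1+0+0+0+0+1+0+1+0+0+0+0+0+1+0+0+0 mod 2 = 0
  s[3] = (0000000111111110000000011111111)·(0100010010111111000101011001000) mod 2 = 0+0+0+0+0+0+0+0+1+0+1+1+1+1+1+0+0+0+0+0+0+0+0+1+1+0+0+1+0+0+0 mod 2 = 1
  s[4] = (0000000000000001111111111111111)·(0100010010111111000101011001000) mod 2 = 0+0+0+0+0+0+0+0+0+0+0+0+0+0+0+1+0+0+0+1+0+1+0+1+1+0+0+1+0+0+0 mod 2 = 0
Syndrome = 10010
Column i of H is the binary representation of i, so the syndrome is the binary index of the flipped bit.
Read s = 10010 with s[0] as LSB: 1·2^0 + 0·2^1 + 0·2^2 + 1·2^3 + 0·2^4 = 9.
Error is at bit position 9.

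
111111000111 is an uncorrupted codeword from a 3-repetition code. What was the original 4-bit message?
Split into 3-bit blocks: 111 111 000 111
Data = 1101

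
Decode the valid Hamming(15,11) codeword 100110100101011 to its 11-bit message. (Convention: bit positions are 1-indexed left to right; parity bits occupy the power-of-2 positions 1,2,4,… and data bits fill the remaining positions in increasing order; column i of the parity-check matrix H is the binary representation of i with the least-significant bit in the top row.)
Parity bits occupy power-of-2 positions; data bits are at positions {3,5,6,7,9,10,11,12,13,14,15} (1-indexed).
Extract: c[3]=0 c[5]=1 c[6]=0 c[7]=1 c[9]=0 c[10]=1 c[11]=0 c[12]=1 c[13]=0 c[14]=1 c[15]=1
Data = 01010101011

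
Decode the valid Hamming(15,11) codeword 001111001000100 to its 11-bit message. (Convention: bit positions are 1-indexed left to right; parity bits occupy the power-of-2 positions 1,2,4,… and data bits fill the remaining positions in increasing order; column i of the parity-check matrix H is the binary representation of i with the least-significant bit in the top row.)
Parity bits occupy power-of-2 positions; data bits are at positions {3,5,6,7,9,10,11,12,13,14,15} (1-indexed).
Extract: c[3]=1 c[5]=1 c[6]=1 c[7]=0 c[9]=1 c[10]=0 c[11]=0 c[12]=0 c[13]=1 c[14]=0 c[15]=0
Data = 11101000100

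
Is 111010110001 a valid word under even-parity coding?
Sum of all bits: 1+1+1+0+1+0+1+1+0+0+0+1 = 7; 7 mod 2 = 1. Result is 1 → parity error detected.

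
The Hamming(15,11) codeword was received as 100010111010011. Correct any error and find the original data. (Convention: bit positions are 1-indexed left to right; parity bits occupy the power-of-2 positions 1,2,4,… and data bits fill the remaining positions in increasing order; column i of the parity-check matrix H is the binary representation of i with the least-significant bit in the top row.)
Syndrome s = H · r^T (mod 2), r = 100010111010011:
  s[0] = (101010101010101)·(100010111010011) mod 2 = 1+0+0+0+1+0+1+0+1+0+1+0+0+0+1 mod 2 = 0
  s[1] = (011001100110011)·(100010111010011) mod 2 = 0+0+0+0+0+0+1+0+0+0+1+0+0+1+1 mod 2 = 0
  s[2] = (000111100001111)·(100010111010011) mod 2 = 0+0+0+0+1+0+1+0+0+0+0+0+0+1+1 mod 2 = 0
  s[3] = (000000011111111)·(100010111010011) mod 2 = 0+0+0+0+0+0+0+1+1+0+1+0+0+1+1 mod 2 = 1
Syndrome = 0001
Column 8 of H equals this syndrome → error at bit 8 (1-indexed).
Flip bit 8: 100010111010011 → 100010101010011
Extract data bits at positions {3,5,6,7,9,10,11,12,13,14,15}: 01011010011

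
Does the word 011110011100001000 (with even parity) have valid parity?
Sum of all bits: 0+1+1+1+1+0+0+1+1+1+0+0+0+0+1+0+0+0 = 8; 8 mod 2 = 0. Result is 0 → valid parity.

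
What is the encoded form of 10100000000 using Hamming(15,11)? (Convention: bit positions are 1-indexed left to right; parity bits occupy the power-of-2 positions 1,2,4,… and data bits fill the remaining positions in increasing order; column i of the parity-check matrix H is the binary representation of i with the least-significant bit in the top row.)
Codeword c = d · G (mod 2), d = 10100000000:
  c[0] = d·G[:,0] = (10100000000)·(11011010101) mod 2 = 1+0+0+0+0+0+0+0+0+0+0 mod 2 = 1
  c[1] = d·G[:,1] = (10100000000)·(10110110011) mod 2 = 1+0+1+0+0+0+0+0+0+0+0 mod 2 = 0
  c[2] = d·G[:,2] = (10100000000)·(10000000000) mod 2 = 1+0+0+0+0+0+0+0+0+0+0 mod 2 = 1
  c[3] = d·G[:,3] = (10100000000)·(01110001111) mod 2 = 0+0+1+0+0+0+0+0+0+0+0 mod 2 = 1
  c[4] = d·G[:,4] = (10100000000)·(01000000000) mod 2 = 0+0+0+0+0+0+0+0+0+0+0 mod 2 = 0
  c[5] = d·G[:,5] = (10100000000)·(00100000000) mod 2 = 0+0+1+0+0+0+0+0+0+0+0 mod 2 = 1
  c[6] = d·G[:,6] = (10100000000)·(00010000000) mod 2 = 0+0+0+0+0+0+0+0+0+0+0 mod 2 = 0
  c[7] = d·G[:,7] = (10100000000)·(00001111111) mod 2 = 0+0+0+0+0+0+0+0+0+0+0 mod 2 = 0
  c[8] = d·G[:,8] = (10100000000)·(00001000000) mod 2 = 0+0+0+0+0+0+0+0+0+0+0 mod 2 = 0
  c[9] = d·G[:,9] = (10100000000)·(00000100000) mod 2 = 0+0+0+0+0+0+0+0+0+0+0 mod 2 = 0
  c[10] = d·G[:,10] = (10100000000)·(00000010000) mod 2 = 0+0+0+0+0+0+0+0+0+0+0 mod 2 = 0
  c[11] = d·G[:,11] = (10100000000)·(00000001000) mod 2 = 0+0+0+0+0+0+0+0+0+0+0 mod 2 = 0
  c[12] = d·G[:,12] = (10100000000)·(00000000100) mod 2 = 0+0+0+0+0+0+0+0+0+0+0 mod 2 = 0
  c[13] = d·G[:,13] = (10100000000)·(00000000010) mod 2 = 0+0+0+0+0+0+0+0+0+0+0 mod 2 = 0
  c[14] = d·G[:,14] = (10100000000)·(00000000001) mod 2 = 0+0+0+0+0+0+0+0+0+0+0 mod 2 = 0
Codeword = 101101000000000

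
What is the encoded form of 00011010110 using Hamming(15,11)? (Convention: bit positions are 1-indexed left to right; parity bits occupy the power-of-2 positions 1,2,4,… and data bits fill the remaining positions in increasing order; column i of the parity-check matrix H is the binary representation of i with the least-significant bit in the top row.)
Codeword c = d · G (mod 2), d = 00011010110:
  c[0] = d·G[:,0] = (00011010110)·(11011010101) mod 2 = 0+0+0+1+1+0+1+0+1+0+0 mod 2 = 0
  c[1] = d·G[:,1] = (00011010110)·(10110110011) mod 2 = 0+0+0+1+0+0+1+0+0+1+0 mod 2 = 1
  c[2] = d·G[:,2] = (00011010110)·(10000000000) mod 2 = 0+0+0+0+0+0+0+0+0+0+0 mod 2 = 0
  c[3] = d·G[:,3] = (00011010110)·(01110001111) mod 2 = 0+0+0+1+0+0+0+0+1+1+0 mod 2 = 1
  c[4] = d·G[:,4] = (00011010110)·(01000000000) mod 2 = 0+0+0+0+0+0+0+0+0+0+0 mod 2 = 0
  c[5] = d·G[:,5] = (00011010110)·(00100000000) mod 2 = 0+0+0+0+0+0+0+0+0+0+0 mod 2 = 0
  c[6] = d·G[:,6] = (00011010110)·(00010000000) mod 2 = 0+0+0+1+0+0+0+0+0+0+0 mod 2 = 1
  c[7] = d·G[:,7] = (00011010110)·(00001111111) mod 2 = 0+0+0+0+1+0+1+0+1+1+0 mod 2 = 0
  c[8] = d·G[:,8] = (00011010110)·(00001000000) mod 2 = 0+0+0+0+1+0+0+0+0+0+0 mod 2 = 1
  c[9] = d·G[:,9] = (00011010110)·(00000100000) mod 2 = 0+0+0+0+0+0+0+0+0+0+0 mod 2 = 0
  c[10] = d·G[:,10] = (00011010110)·(00000010000) mod 2 = 0+0+0+0+0+0+1+0+0+0+0 mod 2 = 1
  c[11] = d·G[:,11] = (00011010110)·(00000001000) mod 2 = 0+0+0+0+0+0+0+0+0+0+0 mod 2 = 0
  c[12] = d·G[:,12] = (00011010110)·(00000000100) mod 2 = 0+0+0+0+0+0+0+0+1+0+0 mod 2 = 1
  c[13] = d·G[:,13] = (00011010110)·(00000000010) mod 2 = 0+0+0+0+0+0+0+0+0+1+0 mod 2 = 1
  c[14] = d·G[:,14] = (00011010110)·(00000000001) mod 2 = 0+0+0+0+0+0+0+0+0+0+0 mod 2 = 0
Codeword = 010100101010110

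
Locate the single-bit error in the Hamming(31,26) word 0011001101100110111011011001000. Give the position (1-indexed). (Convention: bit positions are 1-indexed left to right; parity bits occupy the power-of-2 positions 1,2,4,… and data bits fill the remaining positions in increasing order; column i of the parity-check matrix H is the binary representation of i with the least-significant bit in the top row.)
Syndrome s = H · r^T (mod 2), r = 0011001101100110111011011001000:
  s[0] = (1010101010101010101010101010101)·(0011001101100110111011011001000) mod 2 = 0+0+1+0+0+0+1+0+0+0+1+0+0+0+1+0+1+0+1+0+1+0+0+0+1+0+0+0+0+0+0 mod 2 = 0
  s[1] = (0110011001100110011001100110011)·(0011001101100110111011011001000) mod 2 = 0+0+1+0+0+0+1+0+0+1+1+0+0+1+1+0+0+1+1+0+0+1+0+0+0+0+0+0+0+0+0 mod 2 = 1
  s[2] = (0001111000011110000111100001111)·(0011001101100110111011011001000) mod 2 = 0+0+0+1+0+0+1+0+0+0+0+0+0+1+1+0+0+0+0+0+1+1+0+0+0+0+0+1+0+0+0 mod 2 = 1
  s[3] = (0000000111111110000000011111111)·(0011001101100110111011011001000) mod 2 = 0+0+0+0+0+0+0+1+0+1+1+0+0+1+1+0+0+0+0+0+0+0+0+1+1+0+0+1+0+0+0 mod 2 = 0
  s[4] = (0000000000000001111111111111111)·(0011001101100110111011011001000) mod 2 = 0+0+0+0+0+0+0+0+0+0+0+0+0+0+0+0+1+1+1+0+1+1+0+1+1+0+0+1+0+0+0 mod 2 = 0
Syndrome = 01100
Column i of H is the binary representation of i, so the syndrome is the binary index of the flipped bit.
Read s = 01100 with s[0] as LSB: 0·2^0 + 1·2^1 + 1·2^2 + 0·2^3 + 0·2^4 = 6.
Error is at bit position 6.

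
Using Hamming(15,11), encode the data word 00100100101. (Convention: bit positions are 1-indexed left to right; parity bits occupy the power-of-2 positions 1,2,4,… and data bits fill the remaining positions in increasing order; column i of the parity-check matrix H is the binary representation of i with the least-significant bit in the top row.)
Codeword c = d · G (mod 2), d = 00100100101:
  c[0] = d·G[:,0] = (00100100101)·(11011010101) mod 2 = 0+0+0+0+0+0+0+0+1+0+1 mod 2 = 0
  c[1] = d·G[:,1] = (00100100101)·(10110110011) mod 2 = 0+0+1+0+0+1+0+0+0+0+1 mod 2 = 1
  c[2] = d·G[:,2] = (00100100101)·(10000000000) mod 2 = 0+0+0+0+0+0+0+0+0+0+0 mod 2 = 0
  c[3] = d·G[:,3] = (00100100101)·(01110001111) mod 2 = 0+0+1+0+0+0+0+0+1+0+1 mod 2 = 1
  c[4] = d·G[:,4] = (00100100101)·(01000000000) mod 2 = 0+0+0+0+0+0+0+0+0+0+0 mod 2 = 0
  c[5] = d·G[:,5] = (00100100101)·(00100000000) mod 2 = 0+0+1+0+0+0+0+0+0+0+0 mod 2 = 1
  c[6] = d·G[:,6] = (00100100101)·(00010000000) mod 2 = 0+0+0+0+0+0+0+0+0+0+0 mod 2 = 0
  c[7] = d·G[:,7] = (00100100101)·(00001111111) mod 2 = 0+0+0+0+0+1+0+0+1+0+1 mod 2 = 1
  c[8] = d·G[:,8] = (00100100101)·(00001000000) mod 2 = 0+0+0+0+0+0+0+0+0+0+0 mod 2 = 0
  c[9] = d·G[:,9] = (00100100101)·(00000100000) mod 2 = 0+0+0+0+0+1+0+0+0+0+0 mod 2 = 1
  c[10] = d·G[:,10] = (00100100101)·(00000010000) mod 2 = 0+0+0+0+0+0+0+0+0+0+0 mod 2 = 0
  c[11] = d·G[:,11] = (00100100101)·(00000001000) mod 2 = 0+0+0+0+0+0+0+0+0+0+0 mod 2 = 0
  c[12] = d·G[:,12] = (00100100101)·(00000000100) mod 2 = 0+0+0+0+0+0+0+0+1+0+0 mod 2 = 1
  c[13] = d·G[:,13] = (00100100101)·(00000000010) mod 2 = 0+0+0+0+0+0+0+0+0+0+0 mod 2 = 0
  c[14] = d·G[:,14] = (00100100101)·(00000000001) mod 2 = 0+0+0+0+0+0+0+0+0+0+1 mod 2 = 1
Codeword = 010101010100101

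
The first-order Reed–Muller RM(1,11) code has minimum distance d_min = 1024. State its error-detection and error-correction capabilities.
Detection only: up to d_min − 1 = 1023 errors.
Correction: up to ⌊(d_min − 1)/2⌋ = ⌊1023/2⌋ = 511 errors.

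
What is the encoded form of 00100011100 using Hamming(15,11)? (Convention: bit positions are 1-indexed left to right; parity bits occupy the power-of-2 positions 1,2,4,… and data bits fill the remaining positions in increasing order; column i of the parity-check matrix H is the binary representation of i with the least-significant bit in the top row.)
Codeword c = d · G (mod 2), d = 00100011100:
  c[0] = d·G[:,0] = (00100011100)·(11011010101) mod 2 = 0+0+0+0+0+0+1+0+1+0+0 mod 2 = 0
  c[1] = d·G[:,1] = (00100011100)·(10110110011) mod 2 = 0+0+1+0+0+0+1+0+0+0+0 mod 2 = 0
  c[2] = d·G[:,2] = (00100011100)·(10000000000) mod 2 = 0+0+0+0+0+0+0+0+0+0+0 mod 2 = 0
  c[3] = d·G[:,3] = (00100011100)·(01110001111) mod 2 = 0+0+1+0+0+0+0+1+1+0+0 mod 2 = 1
  c[4] = d·G[:,4] = (00100011100)·(01000000000) mod 2 = 0+0+0+0+0+0+0+0+0+0+0 mod 2 = 0
  c[5] = d·G[:,5] = (00100011100)·(00100000000) mod 2 = 0+0+1+0+0+0+0+0+0+0+0 mod 2 = 1
  c[6] = d·G[:,6] = (00100011100)·(00010000000) mod 2 = 0+0+0+0+0+0+0+0+0+0+0 mod 2 = 0
  c[7] = d·G[:,7] = (00100011100)·(00001111111) mod 2 = 0+0+0+0+0+0+1+1+1+0+0 mod 2 = 1
  c[8] = d·G[:,8] = (00100011100)·(00001000000) mod 2 = 0+0+0+0+0+0+0+0+0+0+0 mod 2 = 0
  c[9] = d·G[:,9] = (00100011100)·(00000100000) mod 2 = 0+0+0+0+0+0+0+0+0+0+0 mod 2 = 0
  c[10] = d·G[:,10] = (00100011100)·(00000010000) mod 2 = 0+0+0+0+0+0+1+0+0+0+0 mod 2 = 1
  c[11] = d·G[:,11] = (00100011100)·(00000001000) mod 2 = 0+0+0+0+0+0+0+1+0+0+0 mod 2 = 1
  c[12] = d·G[:,12] = (00100011100)·(00000000100) mod 2 = 0+0+0+0+0+0+0+0+1+0+0 mod 2 = 1
  c[13] = d·G[:,13] = (00100011100)·(00000000010) mod 2 = 0+0+0+0+0+0+0+0+0+0+0 mod 2 = 0
  c[14] = d·G[:,14] = (00100011100)·(00000000001) mod 2 = 0+0+0+0+0+0+0+0+0+0+0 mod 2 = 0
Codeword = 000101010011100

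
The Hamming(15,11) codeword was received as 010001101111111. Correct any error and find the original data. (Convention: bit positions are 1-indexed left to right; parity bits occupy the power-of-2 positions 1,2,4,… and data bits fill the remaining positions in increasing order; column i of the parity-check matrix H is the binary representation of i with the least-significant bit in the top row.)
Syndrome s = H · r^T (mod 2), r = 010001101111111:
  s[0] = (101010101010101)·(010001101111111) mod 2 = 0+0+0+0+0+0+1+0+1+0+1+0+1+0+1 mod 2 = 1
  s[1] = (011001100110011)·(010001101111111) mod 2 = 0+1+0+0+0+1+1+0+0+1+1+0+0+1+1 mod 2 = 1
  s[2] = (000111100001111)·(010001101111111) mod 2 = 0+0+0+0+0+1+1+0+0+0+0+1+1+1+1 mod 2 = 0
  s[3] = (000000011111111)·(010001101111111) mod 2 = 0+0+0+0+0+0+0+0+1+1+1+1+1+1+1 mod 2 = 1
Syndrome = 1101
Column 11 of H equals this syndrome → error at bit 11 (1-indexed).
Flip bit 11: 010001101111111 → 010001101101111
Extract data bits at positions {3,5,6,7,9,10,11,12,13,14,15}: 00111101111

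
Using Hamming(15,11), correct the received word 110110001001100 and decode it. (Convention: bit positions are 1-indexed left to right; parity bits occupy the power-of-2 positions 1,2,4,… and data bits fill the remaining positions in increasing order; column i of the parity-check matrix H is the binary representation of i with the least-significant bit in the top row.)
Syndrome s = H · r^T (mod 2), r = 110110001001100:
  s[0] = (101010101010101)·(110110001001100) mod 2 = 1+0+0+0+1+0+0+0+1+0+0+0+1+0+0 mod 2 = 0
  s[1] = (011001100110011)·(110110001001100) mod 2 = 0+1+0+0+0+0+0+0+0+0+0+0+0+0+0 mod 2 = 1
  s[2] = (000111100001111)·(110110001001100) mod 2 = 0+0+0+1+1+0+0+0+0+0+0+1+1+0+0 mod 2 = 0
  s[3] = (000000011111111)·(110110001001100) mod 2 = 0+0+0+0+0+0+0+0+1+0+0+1+1+0+0 mod 2 = 1
Syndrome = 0101
Column 10 of H equals this syndrome → error at bit 10 (1-indexed).
Flip bit 10: 110110001001100 → 110110001101100
Extract data bits at positions {3,5,6,7,9,10,11,12,13,14,15}: 01001101100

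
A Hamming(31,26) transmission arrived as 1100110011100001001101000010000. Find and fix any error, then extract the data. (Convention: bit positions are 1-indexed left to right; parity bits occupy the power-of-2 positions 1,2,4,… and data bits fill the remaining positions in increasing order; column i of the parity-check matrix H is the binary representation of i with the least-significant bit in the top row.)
Syndrome s = H · r^T (mod 2), r = 1100110011100001001101000010000:
  s[0] = (1010101010101010101010101010101)·(1100110011100001001101000010000) mod 2 = 1+0+0+0+1+0+0+0+1+0+1+0+0+0+0+0+0+0+1+0+0+0+0+0+0+0+1+0+0+0+0 mod 2 = 0
  s[1] = (0110011001100110011001100110011)·(1100110011100001001101000010000) mod 2 = 0+1+0+0+0+1+0+0+0+1+1+0+0+0+0+0+0+0+1+0+0+1+0+0+0+0+1+0+0+0+0 mod 2 = 1
  s[2] = (0001111000011110000111100001111)·(1100110011100001001101000010000) mod 2 = 0+0+0+0+1+1+0+0+0+0+0+0+0+0+0+0+0+0+0+1+0+1+0+0+0+0+0+0+0+0+0 mod 2 = 0
  s[3] = (0000000111111110000000011111111)·(1100110011100001001101000010000) mod 2 = 0+0+0+0+0+0+0+0+1+1+1+0+0+0+0+0+0+0+0+0+0+0+0+0+0+0+1+0+0+0+0 mod 2 = 0
  s[4] = (0000000000000001111111111111111)·(1100110011100001001101000010000) mod 2 = 0+0+0+0+0+0+0+0+0+0+0+0+0+0+0+1+0+0+1+1+0+1+0+0+0+0+1+0+0+0+0 mod 2 = 1
Syndrome = 01001
Column 18 of H equals this syndrome → error at bit 18 (1-indexed).
Flip bit 18: 1100110011100001001101000010000 → 1100110011100001011101000010000
Extract data bits at positions {3,5,6,7,9,10,11,12,13,14,15,17,18,19,20,21,22,23,24,25,26,27,28,29,30,31}: 01101110000011101000010000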